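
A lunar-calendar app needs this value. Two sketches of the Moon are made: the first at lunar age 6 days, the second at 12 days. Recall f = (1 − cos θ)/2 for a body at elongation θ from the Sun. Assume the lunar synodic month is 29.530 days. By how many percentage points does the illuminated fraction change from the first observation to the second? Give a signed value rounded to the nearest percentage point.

+56 percentage points

First observation: θ = 360°·6/29.530 = 73.1°, so f = 0.355.
Second observation: θ = 146.3°, f = 0.916.
Δf = 0.916 − 0.355 = +0.561, i.e. +56 pp.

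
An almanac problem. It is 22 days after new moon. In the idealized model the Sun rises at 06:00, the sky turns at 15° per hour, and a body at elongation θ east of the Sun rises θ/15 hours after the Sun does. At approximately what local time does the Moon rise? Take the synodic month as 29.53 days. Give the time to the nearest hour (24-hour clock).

00:00

Phase angle: θ = 360°·(22 d)/(29.53 d) = 268.2°.
At 15° of sky rotation per hour, 268.2° corresponds to a 17.88 h lag.
06:00 + 17.88 h ≈ 23:53 → 00:00 to the nearest hour.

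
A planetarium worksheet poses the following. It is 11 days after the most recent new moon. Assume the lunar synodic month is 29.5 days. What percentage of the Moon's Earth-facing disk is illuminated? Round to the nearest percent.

85%

The Moon has covered 11/29.5 of its cycle, so θ ≈ 360° × 11/29.5 = 134.2°.
cos 134.2° = (-0.698), so f = (1 − (-0.698))/2 = 0.849, so 85%.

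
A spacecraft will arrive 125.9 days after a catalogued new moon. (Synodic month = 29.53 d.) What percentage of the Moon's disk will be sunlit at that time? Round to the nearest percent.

125.9 d spans 4 complete synodic months (4 × 29.53 = 118.12 d) plus 7.78 d.
Elongation θ = 360° × 7.78/29.53 ≈ 94.8°.
With cos θ = (-0.084), the lit fraction is (1 − (-0.084))/2 ≈ 0.542, so 54%.

54%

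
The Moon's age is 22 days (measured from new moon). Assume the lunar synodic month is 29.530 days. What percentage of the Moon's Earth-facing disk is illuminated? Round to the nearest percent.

The Moon has covered 22/29.530 of its cycle, so θ ≈ 360° × 22/29.530 = 268.2°.
With cos θ = (-0.031), the lit fraction is (1 − (-0.031))/2 ≈ 0.516, so 52%.

52%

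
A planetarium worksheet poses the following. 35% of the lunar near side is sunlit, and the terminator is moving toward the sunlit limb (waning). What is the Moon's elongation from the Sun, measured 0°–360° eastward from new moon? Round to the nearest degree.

From f = (1 − cos θ)/2: cos θ = 1 − 2×0.35 = 0.300; arccos → 72.5°.
Since the Moon is past full (waning), take the reflex angle: θ = 360° − 72.5° = 287.5°.

287°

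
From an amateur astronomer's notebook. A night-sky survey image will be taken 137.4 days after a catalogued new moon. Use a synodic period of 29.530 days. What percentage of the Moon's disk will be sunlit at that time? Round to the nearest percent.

137.4 d spans 4 complete synodic months (4 × 29.530 = 118.12 d) plus 19.28 d.
The Moon has covered 19.28/29.530 of its cycle, so θ ≈ 360° × 19.28/29.530 = 235.0°.
With cos θ = (-0.573), the lit fraction is (1 − (-0.573))/2 ≈ 0.786, so 79%.

79%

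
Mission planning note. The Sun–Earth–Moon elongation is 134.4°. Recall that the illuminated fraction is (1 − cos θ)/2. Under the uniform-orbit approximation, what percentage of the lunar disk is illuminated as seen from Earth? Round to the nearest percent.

85%

f = (1 − cos 134.4°)/2 = (1 − (-0.700))/2 ≈ 0.850, i.e. 85%.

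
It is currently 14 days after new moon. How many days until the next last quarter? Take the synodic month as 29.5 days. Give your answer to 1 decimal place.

Last quarter is 0.75 of the way through the cycle: age 0.75 × 29.5 = 22.125 d.
That is 22.125 − 14 = 8.125 days ahead.

8.1 days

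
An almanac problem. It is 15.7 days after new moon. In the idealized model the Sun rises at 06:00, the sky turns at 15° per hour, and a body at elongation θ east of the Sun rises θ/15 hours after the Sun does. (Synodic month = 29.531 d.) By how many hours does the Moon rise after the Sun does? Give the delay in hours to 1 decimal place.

The Moon has covered 15.7/29.531 of its cycle, so θ ≈ 360° × 15.7/29.531 = 191.4°.
Delay after the Sun = 191.4° / (15°/h) ≈ 12.76 h.
So the Moon rises 12.76 h after the Sun.

12.8 h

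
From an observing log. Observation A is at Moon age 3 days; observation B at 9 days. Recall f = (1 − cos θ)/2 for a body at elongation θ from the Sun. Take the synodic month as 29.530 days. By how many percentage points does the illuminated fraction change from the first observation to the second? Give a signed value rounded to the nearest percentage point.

+57 pp

θ₁ = 360° × 3/29.530 = 36.6°, f₁ = (1 − cos θ₁)/2 = 0.098.
θ₂ = 360° × 9/29.530 = 109.7°, f₂ = (1 − cos θ₂)/2 = 0.669.
Change = f₂ − f₁ = +0.570 → +57 percentage points.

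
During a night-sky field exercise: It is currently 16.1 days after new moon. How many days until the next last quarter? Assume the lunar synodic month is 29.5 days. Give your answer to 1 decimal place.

6.0 days

Last quarter is 0.75 of the way through the cycle: age 0.75 × 29.5 = 22.125 d.
So 6.025 days remain (22.125 − 16.1).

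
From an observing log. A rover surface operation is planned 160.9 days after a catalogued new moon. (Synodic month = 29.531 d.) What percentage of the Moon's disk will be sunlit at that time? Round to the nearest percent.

Reduce mod P: 160.9 − 5×29.531 = 13.25 d into the current lunation.
The Moon has covered 13.25/29.531 of its cycle, so θ ≈ 360° × 13.25/29.531 = 161.5°.
Illuminated fraction = (1 − cos 161.5°)/2 = (1 − (-0.948))/2 ≈ 0.974, so 97%.

97%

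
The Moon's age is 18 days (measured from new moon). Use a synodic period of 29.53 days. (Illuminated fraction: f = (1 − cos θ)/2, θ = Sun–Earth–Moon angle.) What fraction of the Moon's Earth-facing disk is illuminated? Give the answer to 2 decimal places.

0.89

Phase angle: θ = 360°·(18 d)/(29.53 d) = 219.4°.
Illuminated fraction = (1 − cos 219.4°)/2 = (1 − (-0.772))/2 ≈ 0.886.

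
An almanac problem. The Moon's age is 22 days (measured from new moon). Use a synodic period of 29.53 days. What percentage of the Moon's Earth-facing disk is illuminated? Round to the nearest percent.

Phase angle: θ = 360°·(22 d)/(29.53 d) = 268.2°.
cos 268.2° = (-0.031), so f = (1 − (-0.031))/2 = 0.516, so 52%.

52%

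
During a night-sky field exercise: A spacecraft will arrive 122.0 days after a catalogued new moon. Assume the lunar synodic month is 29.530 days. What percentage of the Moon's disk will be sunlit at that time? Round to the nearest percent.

Reduce mod P: 122.0 − 4×29.530 = 3.88 d into the current lunation.
Elongation θ = 360° × 3.88/29.530 ≈ 47.3°.
With cos θ = 0.678, the lit fraction is (1 − 0.678)/2 ≈ 0.161, so 16%.

16%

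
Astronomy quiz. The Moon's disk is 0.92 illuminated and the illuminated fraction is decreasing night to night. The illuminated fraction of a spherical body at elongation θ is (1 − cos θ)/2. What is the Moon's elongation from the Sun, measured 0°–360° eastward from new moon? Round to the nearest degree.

213°

cos θ = 1 − 2f = -0.840, giving a principal value of 147.1°.
Waning ⇒ past full, so θ = 360° − 147.1° = 212.9°.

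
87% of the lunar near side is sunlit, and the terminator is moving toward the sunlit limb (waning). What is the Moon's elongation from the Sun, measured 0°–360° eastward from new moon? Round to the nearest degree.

222°

cos θ = 1 − 2f = -0.740, giving a principal value of 137.7°.
Since the Moon is past full (waning), take the reflex angle: θ = 360° − 137.7° = 222.3°.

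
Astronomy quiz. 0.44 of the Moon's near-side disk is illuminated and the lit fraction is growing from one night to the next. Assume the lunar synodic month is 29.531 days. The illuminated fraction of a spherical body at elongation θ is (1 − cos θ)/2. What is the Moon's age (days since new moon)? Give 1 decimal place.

From f = (1 − cos θ)/2: cos θ = 1 − 2×0.44 = 0.120; arccos → 83.1°.
Waxing ⇒ before full, so θ = 83.1°.
At 360°/29.531 d per day, 83.1° corresponds to 6.82 days.

6.8 days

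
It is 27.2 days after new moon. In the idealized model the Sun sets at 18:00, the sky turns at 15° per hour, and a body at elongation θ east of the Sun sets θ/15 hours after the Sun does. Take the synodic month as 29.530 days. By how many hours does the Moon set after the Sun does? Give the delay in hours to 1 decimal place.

The Moon has covered 27.2/29.530 of its cycle, so θ ≈ 360° × 27.2/29.530 = 331.6°.
The Moon trails the Sun by θ/15 = 331.6/15 ≈ 22.11 hours.
So the Moon sets 22.11 h after the Sun.

22.1 h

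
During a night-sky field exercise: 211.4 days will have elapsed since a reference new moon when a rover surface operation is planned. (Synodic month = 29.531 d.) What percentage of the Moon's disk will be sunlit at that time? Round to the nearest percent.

23%

Reduce mod P: 211.4 − 7×29.531 = 4.68 d into the current lunation.
Phase angle: θ = 360°·(4.68 d)/(29.531 d) = 57.1°.
With cos θ = 0.543, the lit fraction is (1 − 0.543)/2 ≈ 0.228, so 23%.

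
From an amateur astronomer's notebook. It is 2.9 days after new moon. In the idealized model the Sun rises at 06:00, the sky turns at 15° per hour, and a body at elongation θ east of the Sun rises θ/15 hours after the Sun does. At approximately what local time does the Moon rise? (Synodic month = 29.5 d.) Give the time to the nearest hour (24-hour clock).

The Moon has covered 2.9/29.5 of its cycle, so θ ≈ 360° × 2.9/29.5 = 35.4°.
The Moon trails the Sun by θ/15 = 35.4/15 ≈ 2.36 hours.
06:00 + 2.36 h ≈ 08:22 → 08:00 to the nearest hour.

08:00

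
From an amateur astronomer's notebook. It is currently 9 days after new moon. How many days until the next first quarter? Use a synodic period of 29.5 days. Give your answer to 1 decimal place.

First quarter occurs at elongation 90°, i.e. at age 29.5 × 90/360 = 7.375 d.
This lunation's first quarter (7.375 d) has passed, so add one period: 36.875 − 9 = 27.875 days.

27.9 days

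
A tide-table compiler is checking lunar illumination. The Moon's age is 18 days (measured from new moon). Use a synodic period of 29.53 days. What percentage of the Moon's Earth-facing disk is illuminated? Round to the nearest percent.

89%

Elongation θ = 360° × 18/29.53 ≈ 219.4°.
cos 219.4° = (-0.772), so f = (1 − (-0.772))/2 = 0.886, so 89%.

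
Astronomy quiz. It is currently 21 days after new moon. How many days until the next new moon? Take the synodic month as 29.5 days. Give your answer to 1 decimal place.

8.5 days

The next new moon completes the synodic month: 29.5 − 21 = 8.500 days.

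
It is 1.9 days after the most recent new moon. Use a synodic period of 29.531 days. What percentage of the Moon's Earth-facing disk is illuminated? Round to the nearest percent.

The Moon has covered 1.9/29.531 of its cycle, so θ ≈ 360° × 1.9/29.531 = 23.2°.
cos 23.2° = 0.919, so f = (1 − 0.919)/2 = 0.040, so 4%.

4%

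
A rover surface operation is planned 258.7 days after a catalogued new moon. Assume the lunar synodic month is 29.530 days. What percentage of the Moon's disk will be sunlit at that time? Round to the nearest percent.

258.7/29.530 = 8.761 lunations, so 8 complete cycles and 22.46 d into the next.
Phase angle: θ = 360°·(22.46 d)/(29.530 d) = 273.8°.
cos 273.8° = 0.066, so f = (1 − 0.066)/2 = 0.467, so 47%.

47%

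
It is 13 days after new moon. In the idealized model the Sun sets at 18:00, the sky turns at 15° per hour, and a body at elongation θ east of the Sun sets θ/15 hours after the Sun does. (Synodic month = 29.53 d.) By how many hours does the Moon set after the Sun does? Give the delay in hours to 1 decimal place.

10.6 h

Phase angle: θ = 360°·(13 d)/(29.53 d) = 158.5°.
At 15° of sky rotation per hour, 158.5° corresponds to a 10.57 h lag.
So the Moon sets 10.57 h after the Sun.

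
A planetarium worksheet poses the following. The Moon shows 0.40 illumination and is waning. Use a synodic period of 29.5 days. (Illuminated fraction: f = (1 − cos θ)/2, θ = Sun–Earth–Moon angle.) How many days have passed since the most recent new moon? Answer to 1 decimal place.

23.1 days

cos θ = 1 − 2f = 0.200, giving a principal value of 78.5°.
A waning Moon lies in 180°–360°, so θ = 360° − 78.5° = 281.5°.
Age = 29.5 × 281.5°/360° ≈ 23.07 days.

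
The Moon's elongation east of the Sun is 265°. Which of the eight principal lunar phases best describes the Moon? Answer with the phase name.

The last quarter sector spans roughly 248°–292°; 265° falls inside it.

last quarter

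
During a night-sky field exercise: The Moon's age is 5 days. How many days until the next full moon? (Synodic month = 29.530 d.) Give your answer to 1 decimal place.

9.8 days

Full moon occurs at elongation 180°, i.e. at age 29.530 × 180/360 = 14.765 d.
So 9.765 days remain (14.765 − 5).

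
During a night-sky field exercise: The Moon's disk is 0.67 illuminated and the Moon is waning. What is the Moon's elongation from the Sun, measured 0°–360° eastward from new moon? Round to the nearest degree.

cos θ = 1 − 2f = -0.340, giving a principal value of 109.9°.
A waning Moon lies in 180°–360°, so θ = 360° − 109.9° = 250.1°.

250°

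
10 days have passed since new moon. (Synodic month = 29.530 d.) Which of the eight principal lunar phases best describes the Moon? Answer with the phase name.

At 10/29.530 of the cycle, θ ≈ 122° — the waxing gibbous range.

waxing gibbous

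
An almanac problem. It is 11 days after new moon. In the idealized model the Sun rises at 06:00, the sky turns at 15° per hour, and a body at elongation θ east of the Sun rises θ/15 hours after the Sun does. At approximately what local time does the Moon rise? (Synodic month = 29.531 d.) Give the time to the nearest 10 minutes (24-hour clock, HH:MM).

Phase angle: θ = 360°·(11 d)/(29.531 d) = 134.1°.
The Moon trails the Sun by θ/15 = 134.1/15 ≈ 8.94 hours.
06:00 + 8.940 h ≈ 14:56 → 15:00 to the nearest ten minutes.

15:00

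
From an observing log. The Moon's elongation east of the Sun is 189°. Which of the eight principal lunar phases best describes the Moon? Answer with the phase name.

full moon

189° lies in the full moon sector of the 8-phase cycle.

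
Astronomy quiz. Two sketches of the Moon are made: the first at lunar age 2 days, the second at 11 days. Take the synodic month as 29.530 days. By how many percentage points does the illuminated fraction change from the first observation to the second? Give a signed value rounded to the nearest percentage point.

θ₁ = 360° × 2/29.530 = 24.4°, f₁ = (1 − cos θ₁)/2 = 0.045.
θ₂ = 360° × 11/29.530 = 134.1°, f₂ = (1 − cos θ₂)/2 = 0.848.
Change = f₂ − f₁ = +0.803 → +80 percentage points.

+80 pp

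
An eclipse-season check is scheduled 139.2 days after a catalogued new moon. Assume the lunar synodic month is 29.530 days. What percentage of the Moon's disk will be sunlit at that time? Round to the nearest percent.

61%

139.2/29.530 = 4.714 lunations, so 4 complete cycles and 21.08 d into the next.
The Moon has covered 21.08/29.530 of its cycle, so θ ≈ 360° × 21.08/29.530 = 257.0°.
With cos θ = (-0.225), the lit fraction is (1 − (-0.225))/2 ≈ 0.613, so 61%.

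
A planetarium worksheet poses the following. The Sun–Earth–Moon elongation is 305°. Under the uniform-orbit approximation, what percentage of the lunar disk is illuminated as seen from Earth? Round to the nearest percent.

21%

f = (1 − cos 305°)/2 = (1 − 0.574)/2 ≈ 0.213, i.e. 21%.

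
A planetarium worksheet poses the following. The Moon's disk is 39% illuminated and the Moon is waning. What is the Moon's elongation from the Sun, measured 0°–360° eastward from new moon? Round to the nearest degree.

From f = (1 − cos θ)/2: cos θ = 1 − 2×0.39 = 0.220; arccos → 77.3°.
Since the Moon is past full (waning), take the reflex angle: θ = 360° − 77.3° = 282.7°.

283°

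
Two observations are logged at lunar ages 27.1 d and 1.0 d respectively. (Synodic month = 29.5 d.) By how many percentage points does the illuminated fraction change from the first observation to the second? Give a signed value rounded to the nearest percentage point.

θ₁ = 360° × 27.1/29.5 = 330.7°, f₁ = (1 − cos θ₁)/2 = 0.064.
θ₂ = 360° × 1.0/29.5 = 12.2°, f₂ = (1 − cos θ₂)/2 = 0.011.
Change = f₂ − f₁ = -0.053 → -5 percentage points.

-5 pp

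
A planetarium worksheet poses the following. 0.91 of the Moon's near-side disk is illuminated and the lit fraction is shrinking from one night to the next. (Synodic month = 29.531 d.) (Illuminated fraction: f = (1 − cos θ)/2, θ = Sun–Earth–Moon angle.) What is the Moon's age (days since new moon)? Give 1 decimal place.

17.6 days

From f = (1 − cos θ)/2: cos θ = 1 − 2×0.91 = -0.820; arccos → 145.1°.
A waning Moon lies in 180°–360°, so θ = 360° − 145.1° = 214.9°.
At 360°/29.531 d per day, 214.9° corresponds to 17.63 days.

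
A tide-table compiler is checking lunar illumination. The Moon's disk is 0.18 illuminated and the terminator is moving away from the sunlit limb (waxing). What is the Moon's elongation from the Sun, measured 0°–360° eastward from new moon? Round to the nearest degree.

50°

From f = (1 − cos θ)/2: cos θ = 1 − 2×0.18 = 0.640; arccos → 50.2°.
Before full moon the principal value applies: θ = 50.2°.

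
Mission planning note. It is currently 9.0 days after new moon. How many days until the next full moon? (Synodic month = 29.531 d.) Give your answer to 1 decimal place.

5.8 days

Full moon is 0.5 of the way through the cycle: age 0.5 × 29.531 = 14.765 d.
That is 14.765 − 9.0 = 5.765 days ahead.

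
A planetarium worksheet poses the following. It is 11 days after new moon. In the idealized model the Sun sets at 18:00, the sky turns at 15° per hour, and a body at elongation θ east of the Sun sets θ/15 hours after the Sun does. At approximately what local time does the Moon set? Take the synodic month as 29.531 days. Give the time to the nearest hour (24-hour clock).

Phase angle: θ = 360°·(11 d)/(29.531 d) = 134.1°.
The Moon trails the Sun by θ/15 = 134.1/15 ≈ 8.94 hours.
18:00 + 8.94 h ≈ 02:56 → 03:00 to the nearest hour.

03:00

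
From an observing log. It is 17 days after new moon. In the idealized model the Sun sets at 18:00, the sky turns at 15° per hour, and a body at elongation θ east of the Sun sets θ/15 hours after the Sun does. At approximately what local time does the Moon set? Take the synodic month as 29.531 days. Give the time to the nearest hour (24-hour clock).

08:00

Phase angle: θ = 360°·(17 d)/(29.531 d) = 207.2°.
At 15° of sky rotation per hour, 207.2° corresponds to a 13.82 h lag.
18:00 + 13.82 h ≈ 07:49 → 08:00 to the nearest hour.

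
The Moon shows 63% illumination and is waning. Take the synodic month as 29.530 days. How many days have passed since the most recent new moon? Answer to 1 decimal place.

20.9 days

Invert f = (1 − cos θ)/2 to get cos θ = 1 − 2(0.63) = -0.260, hence θ₀ = arccos -0.260 = 105.1°.
Waning ⇒ past full, so θ = 360° − 105.1° = 254.9°.
Age = 29.530 × 254.9°/360° ≈ 20.91 days.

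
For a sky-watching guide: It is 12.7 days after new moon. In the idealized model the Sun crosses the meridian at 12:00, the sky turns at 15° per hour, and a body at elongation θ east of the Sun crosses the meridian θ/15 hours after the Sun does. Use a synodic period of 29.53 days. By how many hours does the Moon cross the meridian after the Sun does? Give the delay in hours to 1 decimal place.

10.3 h

Phase angle: θ = 360°·(12.7 d)/(29.53 d) = 154.8°.
At 15° of sky rotation per hour, 154.8° corresponds to a 10.32 h lag.
So the Moon crosses the meridian 10.32 h after the Sun.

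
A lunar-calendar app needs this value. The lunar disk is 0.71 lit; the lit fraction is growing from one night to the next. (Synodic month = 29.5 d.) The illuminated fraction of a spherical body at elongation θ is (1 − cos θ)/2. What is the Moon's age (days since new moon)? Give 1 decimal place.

9.4 days

Invert f = (1 − cos θ)/2 to get cos θ = 1 − 2(0.71) = -0.420, hence θ₀ = arccos -0.420 = 114.8°.
Waxing ⇒ before full, so θ = 114.8°.
Age = 29.5 × 114.8°/360° ≈ 9.41 days.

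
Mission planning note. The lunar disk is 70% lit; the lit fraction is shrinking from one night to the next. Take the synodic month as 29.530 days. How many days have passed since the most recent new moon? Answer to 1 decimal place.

cos θ = 1 − 2f = -0.400, giving a principal value of 113.6°.
A waning Moon lies in 180°–360°, so θ = 360° − 113.6° = 246.4°.
That fraction of the synodic month is 246.4/360 × 29.530 d ≈ 20.21 d.

20.2 days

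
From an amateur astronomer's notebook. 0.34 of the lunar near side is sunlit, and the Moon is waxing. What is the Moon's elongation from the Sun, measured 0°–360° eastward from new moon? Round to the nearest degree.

71°

Invert f = (1 − cos θ)/2 to get cos θ = 1 − 2(0.34) = 0.320, hence θ₀ = arccos 0.320 = 71.3°.
Waxing ⇒ before full, so θ = 71.3°.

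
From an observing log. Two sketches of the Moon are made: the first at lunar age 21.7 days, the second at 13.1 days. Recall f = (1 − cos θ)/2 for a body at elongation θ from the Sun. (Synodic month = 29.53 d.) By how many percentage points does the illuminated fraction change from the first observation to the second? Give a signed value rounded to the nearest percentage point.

+42 pp

First observation: θ = 360°·21.7/29.53 = 264.5°, so f = 0.548.
Second observation: θ = 159.7°, f = 0.969.
Δf = 0.969 − 0.548 = +0.421, i.e. +42 pp.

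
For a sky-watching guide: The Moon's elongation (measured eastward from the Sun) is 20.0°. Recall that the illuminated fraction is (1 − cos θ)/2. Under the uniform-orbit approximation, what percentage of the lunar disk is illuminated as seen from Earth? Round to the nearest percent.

3%

Half-versine of 20.0°: (1 − 0.940)/2 = 0.030, i.e. 3%.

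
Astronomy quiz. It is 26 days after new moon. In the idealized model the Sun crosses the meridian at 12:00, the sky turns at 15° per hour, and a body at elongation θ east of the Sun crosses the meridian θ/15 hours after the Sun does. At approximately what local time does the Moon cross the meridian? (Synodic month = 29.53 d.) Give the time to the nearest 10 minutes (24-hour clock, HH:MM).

09:10

Phase angle: θ = 360°·(26 d)/(29.53 d) = 317.0°.
The Moon trails the Sun by θ/15 = 317.0/15 ≈ 21.13 hours.
12:00 + 21.131 h ≈ 09:08 → 09:10 to the nearest ten minutes.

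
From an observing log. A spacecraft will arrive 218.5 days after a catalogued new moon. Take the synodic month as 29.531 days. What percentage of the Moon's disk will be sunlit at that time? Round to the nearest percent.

218.5/29.531 = 7.399 lunations, so 7 complete cycles and 11.78 d into the next.
Elongation θ = 360° × 11.78/29.531 ≈ 143.6°.
With cos θ = (-0.805), the lit fraction is (1 − (-0.805))/2 ≈ 0.903, so 90%.

90%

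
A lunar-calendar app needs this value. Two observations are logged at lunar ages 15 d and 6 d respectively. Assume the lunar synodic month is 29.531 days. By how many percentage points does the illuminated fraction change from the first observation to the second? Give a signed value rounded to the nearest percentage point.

-64 percentage points

θ₁ = 360° × 15/29.531 = 182.9°, f₁ = (1 − cos θ₁)/2 = 0.999.
θ₂ = 360° × 6/29.531 = 73.1°, f₂ = (1 − cos θ₂)/2 = 0.355.
Change = f₂ − f₁ = -0.644 → -64 percentage points.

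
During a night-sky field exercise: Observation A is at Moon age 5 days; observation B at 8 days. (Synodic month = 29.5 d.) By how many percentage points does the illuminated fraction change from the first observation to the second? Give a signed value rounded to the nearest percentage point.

+31 pp

First observation: θ = 360°·5/29.5 = 61.0°, so f = 0.258.
Second observation: θ = 97.6°, f = 0.566.
Δf = 0.566 − 0.258 = +0.309, i.e. +31 pp.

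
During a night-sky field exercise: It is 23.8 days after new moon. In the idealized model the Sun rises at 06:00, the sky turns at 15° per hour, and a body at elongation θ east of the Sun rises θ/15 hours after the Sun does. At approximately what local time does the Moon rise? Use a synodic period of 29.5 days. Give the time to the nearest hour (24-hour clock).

01:00

Elongation θ = 360° × 23.8/29.5 ≈ 290.4°.
The Moon trails the Sun by θ/15 = 290.4/15 ≈ 19.36 hours.
06:00 + 19.36 h ≈ 01:22 → 01:00 to the nearest hour.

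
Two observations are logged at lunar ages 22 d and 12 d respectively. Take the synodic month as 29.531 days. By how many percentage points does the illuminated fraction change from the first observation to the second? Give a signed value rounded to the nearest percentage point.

+40 pp

θ₁ = 360° × 22/29.531 = 268.2°, f₁ = (1 − cos θ₁)/2 = 0.516.
θ₂ = 360° × 12/29.531 = 146.3°, f₂ = (1 − cos θ₂)/2 = 0.916.
Change = f₂ − f₁ = +0.400 → +40 percentage points.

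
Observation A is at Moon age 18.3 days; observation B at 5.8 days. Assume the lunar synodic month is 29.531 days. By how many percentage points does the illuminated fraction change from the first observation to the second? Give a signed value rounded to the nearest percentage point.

-53 pp

θ₁ = 360° × 18.3/29.531 = 223.1°, f₁ = (1 − cos θ₁)/2 = 0.865.
θ₂ = 360° × 5.8/29.531 = 70.7°, f₂ = (1 − cos θ₂)/2 = 0.335.
Change = f₂ − f₁ = -0.530 → -53 percentage points.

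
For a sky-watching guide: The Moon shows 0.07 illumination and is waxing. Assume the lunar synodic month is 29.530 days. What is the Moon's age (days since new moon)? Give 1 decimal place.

From f = (1 − cos θ)/2: cos θ = 1 − 2×0.07 = 0.860; arccos → 30.7°.
The Moon is waxing (0°–180°), so θ = 30.7° directly.
Age = 29.530 × 30.7°/360° ≈ 2.52 days.

2.5 days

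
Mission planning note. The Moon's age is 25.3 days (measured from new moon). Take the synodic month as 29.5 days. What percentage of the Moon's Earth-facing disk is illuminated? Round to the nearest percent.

The Moon has covered 25.3/29.5 of its cycle, so θ ≈ 360° × 25.3/29.5 = 308.7°.
cos 308.7° = 0.626, so f = (1 − 0.626)/2 = 0.187, so 19%.

19%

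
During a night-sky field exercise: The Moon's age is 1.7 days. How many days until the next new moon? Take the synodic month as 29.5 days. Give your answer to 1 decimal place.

The next new moon completes the synodic month: 29.5 − 1.7 = 27.800 days.

27.8 days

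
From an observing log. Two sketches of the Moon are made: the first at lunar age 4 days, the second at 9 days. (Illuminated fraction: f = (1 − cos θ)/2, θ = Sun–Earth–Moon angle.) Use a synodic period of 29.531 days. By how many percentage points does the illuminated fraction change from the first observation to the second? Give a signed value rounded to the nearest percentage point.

+50 percentage points

First observation: θ = 360°·4/29.531 = 48.8°, so f = 0.170.
Second observation: θ = 109.7°, f = 0.669.
Δf = 0.669 − 0.170 = +0.498, i.e. +50 pp.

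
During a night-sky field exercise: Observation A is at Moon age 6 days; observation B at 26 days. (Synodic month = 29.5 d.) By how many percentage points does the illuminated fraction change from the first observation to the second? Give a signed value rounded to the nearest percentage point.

First observation: θ = 360°·6/29.5 = 73.2°, so f = 0.356.
Second observation: θ = 317.3°, f = 0.133.
Δf = 0.133 − 0.356 = -0.223, i.e. -22 pp.

-22 pp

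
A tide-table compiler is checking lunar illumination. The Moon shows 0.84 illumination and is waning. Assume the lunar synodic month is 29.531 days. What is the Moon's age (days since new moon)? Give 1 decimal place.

Invert f = (1 − cos θ)/2 to get cos θ = 1 − 2(0.84) = -0.680, hence θ₀ = arccos -0.680 = 132.8°.
Waning ⇒ past full, so θ = 360° − 132.8° = 227.2°.
That fraction of the synodic month is 227.2/360 × 29.531 d ≈ 18.63 d.

18.6 days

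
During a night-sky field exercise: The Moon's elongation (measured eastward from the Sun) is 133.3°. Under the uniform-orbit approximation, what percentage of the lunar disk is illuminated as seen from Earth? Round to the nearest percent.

84%

cos 133.3° = (-0.686), so f = (1 − (-0.686))/2 = 0.843, i.e. 84%.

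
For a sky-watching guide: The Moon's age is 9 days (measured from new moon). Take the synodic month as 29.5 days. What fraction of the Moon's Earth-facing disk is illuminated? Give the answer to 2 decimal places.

0.67

Phase angle: θ = 360°·(9 d)/(29.5 d) = 109.8°.
Illuminated fraction = (1 − cos 109.8°)/2 = (1 − (-0.339))/2 ≈ 0.670.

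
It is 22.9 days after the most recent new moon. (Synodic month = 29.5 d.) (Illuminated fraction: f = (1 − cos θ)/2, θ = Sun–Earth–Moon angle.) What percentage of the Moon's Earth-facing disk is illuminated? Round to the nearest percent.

Phase angle: θ = 360°·(22.9 d)/(29.5 d) = 279.5°.
With cos θ = 0.164, the lit fraction is (1 − 0.164)/2 ≈ 0.418, so 42%.

42%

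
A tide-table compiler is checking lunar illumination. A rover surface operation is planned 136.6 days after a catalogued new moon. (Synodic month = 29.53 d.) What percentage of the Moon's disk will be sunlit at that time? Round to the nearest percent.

85%

136.6 d spans 4 complete synodic months (4 × 29.53 = 118.12 d) plus 18.48 d.
The Moon has covered 18.48/29.53 of its cycle, so θ ≈ 360° × 18.48/29.53 = 225.3°.
cos 225.3° = (-0.704), so f = (1 − (-0.704))/2 = 0.852, so 85%.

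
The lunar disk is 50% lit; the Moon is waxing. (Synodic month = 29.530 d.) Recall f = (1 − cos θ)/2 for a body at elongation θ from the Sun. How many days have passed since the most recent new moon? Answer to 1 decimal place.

From f = (1 − cos θ)/2: cos θ = 1 − 2×0.50 = 0.000; arccos → 90.0°.
The Moon is waxing (0°–180°), so θ = 90.0° directly.
Age = 29.530 × 90.0°/360° ≈ 7.38 days.

7.4 days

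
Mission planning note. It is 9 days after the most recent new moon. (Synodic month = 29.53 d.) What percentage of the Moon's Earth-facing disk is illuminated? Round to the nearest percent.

67%

Elongation θ = 360° × 9/29.53 ≈ 109.7°.
Illuminated fraction = (1 − cos 109.7°)/2 = (1 − (-0.337))/2 ≈ 0.669, so 67%.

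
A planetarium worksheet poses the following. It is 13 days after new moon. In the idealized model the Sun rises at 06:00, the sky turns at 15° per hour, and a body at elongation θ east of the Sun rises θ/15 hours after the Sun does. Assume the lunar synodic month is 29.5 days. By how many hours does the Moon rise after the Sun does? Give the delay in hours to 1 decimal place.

10.6 h

The Moon has covered 13/29.5 of its cycle, so θ ≈ 360° × 13/29.5 = 158.6°.
Delay after the Sun = 158.6° / (15°/h) ≈ 10.58 h.
So the Moon rises 10.58 h after the Sun.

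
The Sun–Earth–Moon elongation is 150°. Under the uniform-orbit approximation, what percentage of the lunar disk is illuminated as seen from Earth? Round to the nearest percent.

93%

Half-versine of 150°: (1 − (-0.866))/2 = 0.933, i.e. 93%.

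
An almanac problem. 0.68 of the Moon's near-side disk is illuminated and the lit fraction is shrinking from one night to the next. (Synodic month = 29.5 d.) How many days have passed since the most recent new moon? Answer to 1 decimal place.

Invert f = (1 − cos θ)/2 to get cos θ = 1 − 2(0.68) = -0.360, hence θ₀ = arccos -0.360 = 111.1°.
A waning Moon lies in 180°–360°, so θ = 360° − 111.1° = 248.9°.
Age = 29.5 × 248.9°/360° ≈ 20.40 days.

20.4 days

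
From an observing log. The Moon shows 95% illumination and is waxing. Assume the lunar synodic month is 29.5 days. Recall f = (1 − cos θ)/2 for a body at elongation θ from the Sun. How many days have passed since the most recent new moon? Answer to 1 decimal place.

Invert f = (1 − cos θ)/2 to get cos θ = 1 − 2(0.95) = -0.900, hence θ₀ = arccos -0.900 = 154.2°.
Before full moon the principal value applies: θ = 154.2°.
That fraction of the synodic month is 154.2/360 × 29.5 d ≈ 12.63 d.

12.6 days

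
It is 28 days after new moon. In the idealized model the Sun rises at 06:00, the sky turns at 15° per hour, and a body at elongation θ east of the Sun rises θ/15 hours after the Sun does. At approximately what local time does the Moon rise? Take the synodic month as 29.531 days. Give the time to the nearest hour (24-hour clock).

05:00

Elongation θ = 360° × 28/29.531 ≈ 341.3°.
At 15° of sky rotation per hour, 341.3° corresponds to a 22.76 h lag.
06:00 + 22.76 h ≈ 04:45 → 05:00 to the nearest hour.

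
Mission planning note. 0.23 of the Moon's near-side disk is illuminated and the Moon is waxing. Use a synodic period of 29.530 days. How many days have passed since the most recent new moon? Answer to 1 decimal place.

4.7 days

From f = (1 − cos θ)/2: cos θ = 1 − 2×0.23 = 0.540; arccos → 57.3°.
The Moon is waxing (0°–180°), so θ = 57.3° directly.
That fraction of the synodic month is 57.3/360 × 29.530 d ≈ 4.70 d.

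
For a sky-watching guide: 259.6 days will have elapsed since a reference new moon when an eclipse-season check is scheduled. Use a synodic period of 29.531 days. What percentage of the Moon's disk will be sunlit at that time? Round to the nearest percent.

37%

259.6/29.531 = 8.791 lunations, so 8 complete cycles and 23.35 d into the next.
The Moon has covered 23.35/29.531 of its cycle, so θ ≈ 360° × 23.35/29.531 = 284.7°.
With cos θ = 0.253, the lit fraction is (1 − 0.253)/2 ≈ 0.373, so 37%.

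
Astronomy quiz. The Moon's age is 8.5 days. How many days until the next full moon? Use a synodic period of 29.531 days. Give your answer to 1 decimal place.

6.3 days

Full moon is 0.5 of the way through the cycle: age 0.5 × 29.531 = 14.765 d.
That is 14.765 − 8.5 = 6.265 days ahead.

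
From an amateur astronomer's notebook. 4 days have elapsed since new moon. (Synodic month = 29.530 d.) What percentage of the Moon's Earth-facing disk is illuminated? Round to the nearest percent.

Elongation θ = 360° × 4/29.530 ≈ 48.8°.
With cos θ = 0.659, the lit fraction is (1 − 0.659)/2 ≈ 0.170, so 17%.

17%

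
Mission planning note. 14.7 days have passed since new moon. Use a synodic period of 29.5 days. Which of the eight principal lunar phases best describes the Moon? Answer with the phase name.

full moon

At 14.7/29.5 of the cycle, θ ≈ 179° — the full moon range.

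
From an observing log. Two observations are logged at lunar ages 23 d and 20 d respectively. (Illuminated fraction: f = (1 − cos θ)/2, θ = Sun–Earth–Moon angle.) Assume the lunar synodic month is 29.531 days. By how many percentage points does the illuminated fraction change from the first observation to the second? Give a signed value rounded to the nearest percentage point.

θ₁ = 360° × 23/29.531 = 280.4°, f₁ = (1 − cos θ₁)/2 = 0.410.
θ₂ = 360° × 20/29.531 = 243.8°, f₂ = (1 − cos θ₂)/2 = 0.721.
Change = f₂ − f₁ = +0.311 → +31 percentage points.

+31 percentage points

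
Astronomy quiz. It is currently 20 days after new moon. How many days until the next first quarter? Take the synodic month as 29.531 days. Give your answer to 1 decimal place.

16.9 days

First quarter is 0.25 of the way through the cycle: age 0.25 × 29.531 = 7.383 d.
This lunation's first quarter (7.383 d) has passed, so add one period: 36.914 − 20 = 16.914 days.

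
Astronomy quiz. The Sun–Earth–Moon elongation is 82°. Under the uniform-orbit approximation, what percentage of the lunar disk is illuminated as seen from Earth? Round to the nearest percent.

43%

f = (1 − cos 82°)/2 = (1 − 0.139)/2 ≈ 0.430, i.e. 43%.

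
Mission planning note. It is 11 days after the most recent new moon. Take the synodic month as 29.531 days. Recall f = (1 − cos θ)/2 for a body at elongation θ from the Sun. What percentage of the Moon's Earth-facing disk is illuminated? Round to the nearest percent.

85%

The Moon has covered 11/29.531 of its cycle, so θ ≈ 360° × 11/29.531 = 134.1°.
With cos θ = (-0.696), the lit fraction is (1 − (-0.696))/2 ≈ 0.848, so 85%.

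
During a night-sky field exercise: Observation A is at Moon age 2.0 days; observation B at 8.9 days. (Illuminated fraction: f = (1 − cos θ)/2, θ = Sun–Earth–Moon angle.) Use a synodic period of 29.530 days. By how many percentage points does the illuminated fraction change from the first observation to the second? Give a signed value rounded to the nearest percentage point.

+61 pp

θ₁ = 360° × 2.0/29.530 = 24.4°, f₁ = (1 − cos θ₁)/2 = 0.045.
θ₂ = 360° × 8.9/29.530 = 108.5°, f₂ = (1 − cos θ₂)/2 = 0.659.
Change = f₂ − f₁ = +0.614 → +61 percentage points.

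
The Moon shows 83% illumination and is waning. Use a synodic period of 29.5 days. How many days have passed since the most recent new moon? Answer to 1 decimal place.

cos θ = 1 − 2f = -0.660, giving a principal value of 131.3°.
Waning ⇒ past full, so θ = 360° − 131.3° = 228.7°.
At 360°/29.5 d per day, 228.7° corresponds to 18.74 days.

18.7 days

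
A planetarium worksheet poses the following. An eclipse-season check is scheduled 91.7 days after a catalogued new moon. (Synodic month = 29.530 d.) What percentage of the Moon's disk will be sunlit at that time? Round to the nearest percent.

11%

91.7/29.530 = 3.105 lunations, so 3 complete cycles and 3.11 d into the next.
The Moon has covered 3.11/29.530 of its cycle, so θ ≈ 360° × 3.11/29.530 = 37.9°.
With cos θ = 0.789, the lit fraction is (1 − 0.789)/2 ≈ 0.106, so 11%.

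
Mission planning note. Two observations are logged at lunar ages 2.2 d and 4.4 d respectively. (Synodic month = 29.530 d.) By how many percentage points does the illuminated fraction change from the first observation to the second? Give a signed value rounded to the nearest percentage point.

+15 percentage points

First observation: θ = 360°·2.2/29.530 = 26.8°, so f = 0.054.
Second observation: θ = 53.6°, f = 0.204.
Δf = 0.204 − 0.054 = +0.150, i.e. +15 pp.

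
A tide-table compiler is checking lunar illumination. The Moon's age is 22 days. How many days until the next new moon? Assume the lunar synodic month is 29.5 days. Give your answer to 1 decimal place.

One full lunation from the last new moon is 29.5 d; remaining = 29.5 − 22 = 7.500 d.

7.5 days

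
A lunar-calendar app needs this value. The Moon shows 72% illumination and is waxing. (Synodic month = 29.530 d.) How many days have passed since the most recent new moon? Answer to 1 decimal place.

cos θ = 1 − 2f = -0.440, giving a principal value of 116.1°.
The Moon is waxing (0°–180°), so θ = 116.1° directly.
Age = 29.530 × 116.1°/360° ≈ 9.52 days.

9.5 days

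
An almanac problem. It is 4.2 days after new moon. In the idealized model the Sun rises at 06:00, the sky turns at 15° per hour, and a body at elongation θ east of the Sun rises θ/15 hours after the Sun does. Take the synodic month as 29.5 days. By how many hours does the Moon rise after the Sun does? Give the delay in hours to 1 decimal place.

3.4 h

Elongation θ = 360° × 4.2/29.5 ≈ 51.3°.
Delay after the Sun = 51.3° / (15°/h) ≈ 3.42 h.
So the Moon rises 3.42 h after the Sun.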